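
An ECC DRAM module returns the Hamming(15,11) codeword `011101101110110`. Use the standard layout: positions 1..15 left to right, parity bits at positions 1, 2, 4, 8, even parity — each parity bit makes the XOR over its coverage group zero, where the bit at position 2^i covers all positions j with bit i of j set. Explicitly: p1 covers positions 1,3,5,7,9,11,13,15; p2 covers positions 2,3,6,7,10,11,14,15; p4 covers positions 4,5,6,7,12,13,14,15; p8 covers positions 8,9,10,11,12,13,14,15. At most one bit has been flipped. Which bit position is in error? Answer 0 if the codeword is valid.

15

s1: b1⊕b3⊕b5⊕b7⊕b9⊕b11⊕b13⊕b15 = 0⊕1⊕0⊕1⊕1⊕1⊕1⊕0 = 1
s2: b2⊕b3⊕b6⊕b7⊕b10⊕b11⊕b14⊕b15 = 1⊕1⊕1⊕1⊕1⊕1⊕1⊕0 = 1
s4: b4⊕b5⊕b6⊕b7⊕b12⊕b13⊕b14⊕b15 = 1⊕0⊕1⊕1⊕0⊕1⊕1⊕0 = 1
s8: b8⊕b9⊕b10⊕b11⊕b12⊕b13⊕b14⊕b15 = 0⊕1⊕1⊕1⊕0⊕1⊕1⊕0 = 1
Syndrome (s8...s1) = 1111 → position 15.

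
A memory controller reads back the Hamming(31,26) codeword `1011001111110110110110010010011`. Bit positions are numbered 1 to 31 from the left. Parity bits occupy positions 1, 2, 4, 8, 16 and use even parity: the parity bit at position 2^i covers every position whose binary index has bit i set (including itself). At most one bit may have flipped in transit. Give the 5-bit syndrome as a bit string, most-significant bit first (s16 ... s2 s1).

01100

s1: b1⊕b3⊕b5⊕b7⊕b9⊕b11⊕b13⊕b15⊕b17⊕b19⊕b21⊕b23⊕b25⊕b27⊕b29⊕b31 = 1⊕1⊕0⊕1⊕1⊕1⊕0⊕1⊕1⊕0⊕1⊕0⊕0⊕1⊕0⊕1 = 0
s2: b2⊕b3⊕b6⊕b7⊕b10⊕b11⊕b14⊕b15⊕b18⊕b19⊕b22⊕b23⊕b26⊕b27⊕b30⊕b31 = 0⊕1⊕0⊕1⊕1⊕1⊕1⊕1⊕1⊕0⊕0⊕0⊕0⊕1⊕1⊕1 = 0
s4: b4⊕b5⊕b6⊕b7⊕b12⊕b13⊕b14⊕b15⊕b20⊕b21⊕b22⊕b23⊕b28⊕b29⊕b30⊕b31 = 1⊕0⊕0⊕1⊕1⊕0⊕1⊕1⊕1⊕1⊕0⊕0⊕0⊕0⊕1⊕1 = 1
s8: b8⊕b9⊕b10⊕b11⊕b12⊕b13⊕b14⊕b15⊕b24⊕b25⊕b26⊕b27⊕b28⊕b29⊕b30⊕b31 = 1⊕1⊕1⊕1⊕1⊕0⊕1⊕1⊕1⊕0⊕0⊕1⊕0⊕0⊕1⊕1 = 1
s16: b16⊕b17⊕b18⊕b19⊕b20⊕b21⊕b22⊕b23⊕b24⊕b25⊕b26⊕b27⊕b28⊕b29⊕b30⊕b31 = 0⊕1⊕1⊕0⊕1⊕1⊕0⊕0⊕1⊕0⊕0⊕1⊕0⊕0⊕1⊕1 = 0
Syndrome (s16...s1) = 01100 → position 12.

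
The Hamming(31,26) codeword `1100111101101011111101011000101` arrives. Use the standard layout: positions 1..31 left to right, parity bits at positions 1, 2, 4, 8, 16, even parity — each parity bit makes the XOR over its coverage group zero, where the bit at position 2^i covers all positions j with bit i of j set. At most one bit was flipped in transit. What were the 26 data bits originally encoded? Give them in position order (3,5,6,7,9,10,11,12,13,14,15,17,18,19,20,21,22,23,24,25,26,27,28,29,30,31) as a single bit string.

s1: b1⊕b3⊕b5⊕b7⊕b9⊕b11⊕b13⊕b15⊕b17⊕b19⊕b21⊕b23⊕b25⊕b27⊕b29⊕b31 = 1⊕0⊕1⊕1⊕0⊕1⊕1⊕1⊕1⊕1⊕0⊕0⊕1⊕0⊕1⊕1 = 1
s2: b2⊕b3⊕b6⊕b7⊕b10⊕b11⊕b14⊕b15⊕b18⊕b19⊕b22⊕b23⊕b26⊕b27⊕b30⊕b31 = 1⊕0⊕1⊕1⊕1⊕1⊕0⊕1⊕1⊕1⊕1⊕0⊕0⊕0⊕0⊕1 = 0
s4: b4⊕b5⊕b6⊕b7⊕b12⊕b13⊕b14⊕b15⊕b20⊕b21⊕b22⊕b23⊕b28⊕b29⊕b30⊕b31 = 0⊕1⊕1⊕1⊕0⊕1⊕0⊕1⊕1⊕0⊕1⊕0⊕0⊕1⊕0⊕1 = 1
s8: b8⊕b9⊕b10⊕b11⊕b12⊕b13⊕b14⊕b15⊕b24⊕b25⊕b26⊕b27⊕b28⊕b29⊕b30⊕b31 = 1⊕0⊕1⊕1⊕0⊕1⊕0⊕1⊕1⊕1⊕0⊕0⊕0⊕1⊕0⊕1 = 1
s16: b16⊕b17⊕b18⊕b19⊕b20⊕b21⊕b22⊕b23⊕b24⊕b25⊕b26⊕b27⊕b28⊕b29⊕b30⊕b31 = 1⊕1⊕1⊕1⊕1⊕0⊕1⊕0⊕1⊕1⊕0⊕0⊕0⊕1⊕0⊕1 = 0
Syndrome (s16...s1) = 01101 → position 13.
Flip bit 13: corrected codeword = 1100111101100011111101011000101
Data bits at positions 3,5,6,7,9,10,11,12,13,14,15,17,18,19,20,21,22,23,24,25,26,27,28,29,30,31: 01110110001111101011000101

01110110001111101011000101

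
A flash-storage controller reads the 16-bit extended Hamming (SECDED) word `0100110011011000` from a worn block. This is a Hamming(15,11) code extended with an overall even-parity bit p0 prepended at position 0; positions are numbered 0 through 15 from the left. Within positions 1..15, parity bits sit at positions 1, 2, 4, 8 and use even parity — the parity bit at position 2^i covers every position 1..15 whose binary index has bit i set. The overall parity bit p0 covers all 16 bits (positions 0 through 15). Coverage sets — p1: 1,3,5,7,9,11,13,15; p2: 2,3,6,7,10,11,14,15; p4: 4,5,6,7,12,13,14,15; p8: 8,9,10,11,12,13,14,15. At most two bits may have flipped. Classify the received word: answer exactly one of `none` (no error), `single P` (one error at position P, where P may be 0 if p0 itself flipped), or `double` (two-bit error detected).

single 6

s1: b1⊕b3⊕b5⊕b7⊕b9⊕b11⊕b13⊕b15 = 1⊕0⊕1⊕0⊕1⊕1⊕0⊕0 = 0
s2: b2⊕b3⊕b6⊕b7⊕b10⊕b11⊕b14⊕b15 = 0⊕0⊕0⊕0⊕0⊕1⊕0⊕0 = 1
s4: b4⊕b5⊕b6⊕b7⊕b12⊕b13⊕b14⊕b15 = 1⊕1⊕0⊕0⊕1⊕0⊕0⊕0 = 1
s8: b8⊕b9⊕b10⊕b11⊕b12⊕b13⊕b14⊕b15 = 1⊕1⊕0⊕1⊕1⊕0⊕0⊕0 = 0
Syndrome (s8...s1) = 0110 → position 6.
Overall parity (XOR of all 16 bits, including p0): 0⊕1⊕0⊕0⊕1⊕1⊕0⊕0⊕1⊕1⊕0⊕1⊕1⊕0⊕0⊕0 = 1
Overall=1, syndrome position=6 → single-bit error at position 6.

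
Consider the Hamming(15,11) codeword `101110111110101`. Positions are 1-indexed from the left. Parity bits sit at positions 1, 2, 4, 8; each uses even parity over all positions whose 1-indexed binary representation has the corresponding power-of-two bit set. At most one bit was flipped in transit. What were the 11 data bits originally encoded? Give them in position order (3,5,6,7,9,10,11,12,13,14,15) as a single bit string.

s1: b1⊕b3⊕b5⊕b7⊕b9⊕b11⊕b13⊕b15 = 1⊕1⊕1⊕1⊕1⊕1⊕1⊕1 = 0
s2: b2⊕b3⊕b6⊕b7⊕b10⊕b11⊕b14⊕b15 = 0⊕1⊕0⊕1⊕1⊕1⊕0⊕1 = 1
s4: b4⊕b5⊕b6⊕b7⊕b12⊕b13⊕b14⊕b15 = 1⊕1⊕0⊕1⊕0⊕1⊕0⊕1 = 1
s8: b8⊕b9⊕b10⊕b11⊕b12⊕b13⊕b14⊕b15 = 1⊕1⊕1⊕1⊕0⊕1⊕0⊕1 = 0
Syndrome (s8...s1) = 0110 → position 6.
Flip bit 6: corrected codeword = 101111111110101
Data bits at positions 3,5,6,7,9,10,11,12,13,14,15: 11111110101

11111110101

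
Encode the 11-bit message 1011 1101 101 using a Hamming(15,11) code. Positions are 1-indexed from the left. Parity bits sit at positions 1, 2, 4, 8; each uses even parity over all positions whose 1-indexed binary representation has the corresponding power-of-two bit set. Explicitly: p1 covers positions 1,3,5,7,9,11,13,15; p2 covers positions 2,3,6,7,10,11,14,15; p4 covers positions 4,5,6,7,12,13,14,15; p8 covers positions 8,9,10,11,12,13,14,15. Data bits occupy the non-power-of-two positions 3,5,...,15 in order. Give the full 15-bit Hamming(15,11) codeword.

Place data bits at non-power-of-two positions: b3=1, b5=0, b6=1, b7=1, b9=1, b10=1, b11=0, b12=1, b13=1, b14=0, b15=1.
p1 = XOR of data positions {3,5,7,9,11,13,15} = 1⊕0⊕1⊕1⊕0⊕1⊕1 = 1
p2 = XOR of data positions {3,6,7,10,11,14,15} = 1⊕1⊕1⊕1⊕0⊕0⊕1 = 1
p4 = XOR of data positions {5,6,7,12,13,14,15} = 0⊕1⊕1⊕1⊕1⊕0⊕1 = 1
p8 = XOR of data positions {9,10,11,12,13,14,15} = 1⊕1⊕0⊕1⊕1⊕0⊕1 = 1
Codeword b1..b15 = 111101111101101

111101111101101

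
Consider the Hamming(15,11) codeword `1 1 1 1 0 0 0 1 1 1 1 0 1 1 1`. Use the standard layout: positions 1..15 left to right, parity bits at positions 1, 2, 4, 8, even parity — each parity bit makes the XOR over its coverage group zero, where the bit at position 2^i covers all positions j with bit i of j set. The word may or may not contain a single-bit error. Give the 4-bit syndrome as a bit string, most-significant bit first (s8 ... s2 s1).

1000

s1: b1⊕b3⊕b5⊕b7⊕b9⊕b11⊕b13⊕b15 = 1⊕1⊕0⊕0⊕1⊕1⊕1⊕1 = 0
s2: b2⊕b3⊕b6⊕b7⊕b10⊕b11⊕b14⊕b15 = 1⊕1⊕0⊕0⊕1⊕1⊕1⊕1 = 0
s4: b4⊕b5⊕b6⊕b7⊕b12⊕b13⊕b14⊕b15 = 1⊕0⊕0⊕0⊕0⊕1⊕1⊕1 = 0
s8: b8⊕b9⊕b10⊕b11⊕b12⊕b13⊕b14⊕b15 = 1⊕1⊕1⊕1⊕0⊕1⊕1⊕1 = 1
Syndrome (s8...s1) = 1000 → position 8.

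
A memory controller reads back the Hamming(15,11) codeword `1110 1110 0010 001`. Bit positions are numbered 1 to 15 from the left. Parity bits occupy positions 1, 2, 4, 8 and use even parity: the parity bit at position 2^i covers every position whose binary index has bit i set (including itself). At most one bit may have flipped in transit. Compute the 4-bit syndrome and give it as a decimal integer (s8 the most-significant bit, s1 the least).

s1: b1⊕b3⊕b5⊕b7⊕b9⊕b11⊕b13⊕b15 = 1⊕1⊕1⊕1⊕0⊕1⊕0⊕1 = 0
s2: b2⊕b3⊕b6⊕b7⊕b10⊕b11⊕b14⊕b15 = 1⊕1⊕1⊕1⊕0⊕1⊕0⊕1 = 0
s4: b4⊕b5⊕b6⊕b7⊕b12⊕b13⊕b14⊕b15 = 0⊕1⊕1⊕1⊕0⊕0⊕0⊕1 = 0
s8: b8⊕b9⊕b10⊕b11⊕b12⊕b13⊕b14⊕b15 = 0⊕0⊕0⊕1⊕0⊕0⊕0⊕1 = 0
Syndrome (s8...s1) = 0000 → position 0 (no error).

0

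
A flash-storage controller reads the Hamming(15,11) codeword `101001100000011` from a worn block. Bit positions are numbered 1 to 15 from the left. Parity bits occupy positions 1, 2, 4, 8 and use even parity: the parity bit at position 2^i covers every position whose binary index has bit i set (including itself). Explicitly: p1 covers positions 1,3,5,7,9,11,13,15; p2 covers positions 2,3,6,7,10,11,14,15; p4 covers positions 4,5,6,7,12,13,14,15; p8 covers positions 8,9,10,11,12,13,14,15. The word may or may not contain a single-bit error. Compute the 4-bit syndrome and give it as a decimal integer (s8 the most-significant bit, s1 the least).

2

s1: b1⊕b3⊕b5⊕b7⊕b9⊕b11⊕b13⊕b15 = 1⊕1⊕0⊕1⊕0⊕0⊕0⊕1 = 0
s2: b2⊕b3⊕b6⊕b7⊕b10⊕b11⊕b14⊕b15 = 0⊕1⊕1⊕1⊕0⊕0⊕1⊕1 = 1
s4: b4⊕b5⊕b6⊕b7⊕b12⊕b13⊕b14⊕b15 = 0⊕0⊕1⊕1⊕0⊕0⊕1⊕1 = 0
s8: b8⊕b9⊕b10⊕b11⊕b12⊕b13⊕b14⊕b15 = 0⊕0⊕0⊕0⊕0⊕0⊕1⊕1 = 0
Syndrome (s8...s1) = 0010 → position 2.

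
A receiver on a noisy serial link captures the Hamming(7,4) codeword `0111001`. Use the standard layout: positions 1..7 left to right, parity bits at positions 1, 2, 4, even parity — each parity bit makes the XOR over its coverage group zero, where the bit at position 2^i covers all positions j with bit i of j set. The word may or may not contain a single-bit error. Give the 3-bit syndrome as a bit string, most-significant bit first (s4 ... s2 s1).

010

s1: b1⊕b3⊕b5⊕b7 = 0⊕1⊕0⊕1 = 0
s2: b2⊕b3⊕b6⊕b7 = 1⊕1⊕0⊕1 = 1
s4: b4⊕b5⊕b6⊕b7 = 1⊕0⊕0⊕1 = 0
Syndrome (s4...s1) = 010 → position 2.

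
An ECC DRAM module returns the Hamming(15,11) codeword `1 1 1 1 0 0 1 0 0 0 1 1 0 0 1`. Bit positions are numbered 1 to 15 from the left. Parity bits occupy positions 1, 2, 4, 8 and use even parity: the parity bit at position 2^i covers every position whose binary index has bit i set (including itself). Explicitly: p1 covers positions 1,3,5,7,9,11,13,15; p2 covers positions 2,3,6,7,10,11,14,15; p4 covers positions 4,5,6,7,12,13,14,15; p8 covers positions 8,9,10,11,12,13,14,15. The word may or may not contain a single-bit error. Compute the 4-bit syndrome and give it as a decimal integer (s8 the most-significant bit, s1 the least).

11

s1: b1⊕b3⊕b5⊕b7⊕b9⊕b11⊕b13⊕b15 = 1⊕1⊕0⊕1⊕0⊕1⊕0⊕1 = 1
s2: b2⊕b3⊕b6⊕b7⊕b10⊕b11⊕b14⊕b15 = 1⊕1⊕0⊕1⊕0⊕1⊕0⊕1 = 1
s4: b4⊕b5⊕b6⊕b7⊕b12⊕b13⊕b14⊕b15 = 1⊕0⊕0⊕1⊕1⊕0⊕0⊕1 = 0
s8: b8⊕b9⊕b10⊕b11⊕b12⊕b13⊕b14⊕b15 = 0⊕0⊕0⊕1⊕1⊕0⊕0⊕1 = 1
Syndrome (s8...s1) = 1011 → position 11.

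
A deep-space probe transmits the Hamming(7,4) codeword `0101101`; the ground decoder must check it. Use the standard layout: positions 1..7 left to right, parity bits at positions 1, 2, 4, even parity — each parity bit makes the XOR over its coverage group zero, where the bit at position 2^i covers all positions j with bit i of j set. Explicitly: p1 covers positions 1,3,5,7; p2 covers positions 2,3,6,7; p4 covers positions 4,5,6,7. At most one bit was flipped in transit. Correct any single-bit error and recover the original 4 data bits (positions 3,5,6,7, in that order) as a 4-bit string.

s1: b1⊕b3⊕b5⊕b7 = 0⊕0⊕1⊕1 = 0
s2: b2⊕b3⊕b6⊕b7 = 1⊕0⊕0⊕1 = 0
s4: b4⊕b5⊕b6⊕b7 = 1⊕1⊕0⊕1 = 1
Syndrome (s4...s1) = 100 → position 4.
Flip bit 4: corrected codeword = 0100101
Data bits at positions 3,5,6,7: 0101

0101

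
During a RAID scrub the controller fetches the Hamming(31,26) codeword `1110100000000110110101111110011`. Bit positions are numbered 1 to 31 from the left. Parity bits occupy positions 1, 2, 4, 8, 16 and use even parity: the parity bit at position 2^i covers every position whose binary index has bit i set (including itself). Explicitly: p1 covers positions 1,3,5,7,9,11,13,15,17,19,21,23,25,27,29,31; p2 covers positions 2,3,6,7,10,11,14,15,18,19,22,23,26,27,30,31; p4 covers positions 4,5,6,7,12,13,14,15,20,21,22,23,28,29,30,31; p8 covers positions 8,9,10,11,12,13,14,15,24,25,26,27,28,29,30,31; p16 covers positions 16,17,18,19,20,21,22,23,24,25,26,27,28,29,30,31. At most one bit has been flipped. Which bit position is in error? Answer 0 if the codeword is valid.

s1: b1⊕b3⊕b5⊕b7⊕b9⊕b11⊕b13⊕b15⊕b17⊕b19⊕b21⊕b23⊕b25⊕b27⊕b29⊕b31 = 1⊕1⊕1⊕0⊕0⊕0⊕0⊕1⊕1⊕0⊕0⊕1⊕1⊕1⊕0⊕1 = 1
s2: b2⊕b3⊕b6⊕b7⊕b10⊕b11⊕b14⊕b15⊕b18⊕b19⊕b22⊕b23⊕b26⊕b27⊕b30⊕b31 = 1⊕1⊕0⊕0⊕0⊕0⊕1⊕1⊕1⊕0⊕1⊕1⊕1⊕1⊕1⊕1 = 1
s4: b4⊕b5⊕b6⊕b7⊕b12⊕b13⊕b14⊕b15⊕b20⊕b21⊕b22⊕b23⊕b28⊕b29⊕b30⊕b31 = 0⊕1⊕0⊕0⊕0⊕0⊕1⊕1⊕1⊕0⊕1⊕1⊕0⊕0⊕1⊕1 = 0
s8: b8⊕b9⊕b10⊕b11⊕b12⊕b13⊕b14⊕b15⊕b24⊕b25⊕b26⊕b27⊕b28⊕b29⊕b30⊕b31 = 0⊕0⊕0⊕0⊕0⊕0⊕1⊕1⊕1⊕1⊕1⊕1⊕0⊕0⊕1⊕1 = 0
s16: b16⊕b17⊕b18⊕b19⊕b20⊕b21⊕b22⊕b23⊕b24⊕b25⊕b26⊕b27⊕b28⊕b29⊕b30⊕b31 = 0⊕1⊕1⊕0⊕1⊕0⊕1⊕1⊕1⊕1⊕1⊕1⊕0⊕0⊕1⊕1 = 1
Syndrome (s16...s1) = 10011 → position 19.

19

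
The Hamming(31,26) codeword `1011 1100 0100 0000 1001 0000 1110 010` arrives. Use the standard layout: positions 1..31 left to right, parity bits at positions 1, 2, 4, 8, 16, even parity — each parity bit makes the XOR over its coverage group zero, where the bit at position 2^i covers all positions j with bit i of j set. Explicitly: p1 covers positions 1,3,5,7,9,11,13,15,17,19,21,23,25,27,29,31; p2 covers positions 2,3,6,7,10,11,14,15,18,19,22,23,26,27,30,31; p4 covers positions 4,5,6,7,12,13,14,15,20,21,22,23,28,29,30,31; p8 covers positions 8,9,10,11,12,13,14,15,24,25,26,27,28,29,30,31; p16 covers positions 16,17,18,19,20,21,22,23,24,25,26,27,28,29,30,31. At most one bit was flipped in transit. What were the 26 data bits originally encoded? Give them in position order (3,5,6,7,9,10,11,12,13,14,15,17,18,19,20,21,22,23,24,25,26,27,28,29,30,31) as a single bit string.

11100101000100100001110010

s1: b1⊕b3⊕b5⊕b7⊕b9⊕b11⊕b13⊕b15⊕b17⊕b19⊕b21⊕b23⊕b25⊕b27⊕b29⊕b31 = 1⊕1⊕1⊕0⊕0⊕0⊕0⊕0⊕1⊕0⊕0⊕0⊕1⊕1⊕0⊕0 = 0
s2: b2⊕b3⊕b6⊕b7⊕b10⊕b11⊕b14⊕b15⊕b18⊕b19⊕b22⊕b23⊕b26⊕b27⊕b30⊕b31 = 0⊕1⊕1⊕0⊕1⊕0⊕0⊕0⊕0⊕0⊕0⊕0⊕1⊕1⊕1⊕0 = 0
s4: b4⊕b5⊕b6⊕b7⊕b12⊕b13⊕b14⊕b15⊕b20⊕b21⊕b22⊕b23⊕b28⊕b29⊕b30⊕b31 = 1⊕1⊕1⊕0⊕0⊕0⊕0⊕0⊕1⊕0⊕0⊕0⊕0⊕0⊕1⊕0 = 1
s8: b8⊕b9⊕b10⊕b11⊕b12⊕b13⊕b14⊕b15⊕b24⊕b25⊕b26⊕b27⊕b28⊕b29⊕b30⊕b31 = 0⊕0⊕1⊕0⊕0⊕0⊕0⊕0⊕0⊕1⊕1⊕1⊕0⊕0⊕1⊕0 = 1
s16: b16⊕b17⊕b18⊕b19⊕b20⊕b21⊕b22⊕b23⊕b24⊕b25⊕b26⊕b27⊕b28⊕b29⊕b30⊕b31 = 0⊕1⊕0⊕0⊕1⊕0⊕0⊕0⊕0⊕1⊕1⊕1⊕0⊕0⊕1⊕0 = 0
Syndrome (s16...s1) = 01100 → position 12.
Flip bit 12: corrected codeword = 1011110001010000100100001110010
Data bits at positions 3,5,6,7,9,10,11,12,13,14,15,17,18,19,20,21,22,23,24,25,26,27,28,29,30,31: 11100101000100100001110010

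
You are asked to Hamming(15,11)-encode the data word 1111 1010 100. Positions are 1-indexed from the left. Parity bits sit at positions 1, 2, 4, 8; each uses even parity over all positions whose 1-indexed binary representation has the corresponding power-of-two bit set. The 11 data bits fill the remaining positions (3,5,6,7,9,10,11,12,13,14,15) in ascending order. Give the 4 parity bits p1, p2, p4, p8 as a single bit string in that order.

0001

Place data bits at non-power-of-two positions: b3=1, b5=1, b6=1, b7=1, b9=1, b10=0, b11=1, b12=0, b13=1, b14=0, b15=0.
p1 = XOR of data positions {3,5,7,9,11,13,15} = 1⊕1⊕1⊕1⊕1⊕1⊕0 = 0
p2 = XOR of data positions {3,6,7,10,11,14,15} = 1⊕1⊕1⊕0⊕1⊕0⊕0 = 0
p4 = XOR of data positions {5,6,7,12,13,14,15} = 1⊕1⊕1⊕0⊕1⊕0⊕0 = 0
p8 = XOR of data positions {9,10,11,12,13,14,15} = 1⊕0⊕1⊕0⊕1⊕0⊕0 = 1
Parity bits p1,p2,p4,p8 = 0001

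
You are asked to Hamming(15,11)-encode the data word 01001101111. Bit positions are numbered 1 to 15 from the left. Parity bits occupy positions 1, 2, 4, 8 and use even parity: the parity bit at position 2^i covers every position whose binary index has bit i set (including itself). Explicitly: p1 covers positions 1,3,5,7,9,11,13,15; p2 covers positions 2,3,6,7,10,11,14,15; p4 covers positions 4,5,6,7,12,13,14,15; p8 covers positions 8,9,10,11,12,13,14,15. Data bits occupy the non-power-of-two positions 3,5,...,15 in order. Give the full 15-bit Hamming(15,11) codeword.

010110001101111

Place data bits at non-power-of-two positions: b3=0, b5=1, b6=0, b7=0, b9=1, b10=1, b11=0, b12=1, b13=1, b14=1, b15=1.
p1 = XOR of data positions {3,5,7,9,11,13,15} = 0⊕1⊕0⊕1⊕0⊕1⊕1 = 0
p2 = XOR of data positions {3,6,7,10,11,14,15} = 0⊕0⊕0⊕1⊕0⊕1⊕1 = 1
p4 = XOR of data positions {5,6,7,12,13,14,15} = 1⊕0⊕0⊕1⊕1⊕1⊕1 = 1
p8 = XOR of data positions {9,10,11,12,13,14,15} = 1⊕1⊕0⊕1⊕1⊕1⊕1 = 0
Codeword b1..b15 = 010110001101111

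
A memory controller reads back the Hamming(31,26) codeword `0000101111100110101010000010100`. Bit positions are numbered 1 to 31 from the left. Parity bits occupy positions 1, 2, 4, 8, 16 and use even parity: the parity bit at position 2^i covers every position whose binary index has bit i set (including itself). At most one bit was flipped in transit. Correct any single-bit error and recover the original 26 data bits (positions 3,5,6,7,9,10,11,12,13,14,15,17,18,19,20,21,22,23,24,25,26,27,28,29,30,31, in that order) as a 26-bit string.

01011110011111010000010100

s1: b1⊕b3⊕b5⊕b7⊕b9⊕b11⊕b13⊕b15⊕b17⊕b19⊕b21⊕b23⊕b25⊕b27⊕b29⊕b31 = 0⊕0⊕1⊕1⊕1⊕1⊕0⊕1⊕1⊕1⊕1⊕0⊕0⊕1⊕1⊕0 = 0
s2: b2⊕b3⊕b6⊕b7⊕b10⊕b11⊕b14⊕b15⊕b18⊕b19⊕b22⊕b23⊕b26⊕b27⊕b30⊕b31 = 0⊕0⊕0⊕1⊕1⊕1⊕1⊕1⊕0⊕1⊕0⊕0⊕0⊕1⊕0⊕0 = 1
s4: b4⊕b5⊕b6⊕b7⊕b12⊕b13⊕b14⊕b15⊕b20⊕b21⊕b22⊕b23⊕b28⊕b29⊕b30⊕b31 = 0⊕1⊕0⊕1⊕0⊕0⊕1⊕1⊕0⊕1⊕0⊕0⊕0⊕1⊕0⊕0 = 0
s8: b8⊕b9⊕b10⊕b11⊕b12⊕b13⊕b14⊕b15⊕b24⊕b25⊕b26⊕b27⊕b28⊕b29⊕b30⊕b31 = 1⊕1⊕1⊕1⊕0⊕0⊕1⊕1⊕0⊕0⊕0⊕1⊕0⊕1⊕0⊕0 = 0
s16: b16⊕b17⊕b18⊕b19⊕b20⊕b21⊕b22⊕b23⊕b24⊕b25⊕b26⊕b27⊕b28⊕b29⊕b30⊕b31 = 0⊕1⊕0⊕1⊕0⊕1⊕0⊕0⊕0⊕0⊕0⊕1⊕0⊕1⊕0⊕0 = 1
Syndrome (s16...s1) = 10010 → position 18.
Flip bit 18: corrected codeword = 0000101111100110111010000010100
Data bits at positions 3,5,6,7,9,10,11,12,13,14,15,17,18,19,20,21,22,23,24,25,26,27,28,29,30,31: 01011110011111010000010100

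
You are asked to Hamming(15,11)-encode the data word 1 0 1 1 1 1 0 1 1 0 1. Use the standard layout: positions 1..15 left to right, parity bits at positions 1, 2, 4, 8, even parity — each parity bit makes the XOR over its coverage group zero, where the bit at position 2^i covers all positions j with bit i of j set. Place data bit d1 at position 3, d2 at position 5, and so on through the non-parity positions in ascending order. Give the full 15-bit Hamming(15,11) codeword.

Place data bits at non-power-of-two positions: b3=1, b5=0, b6=1, b7=1, b9=1, b10=1, b11=0, b12=1, b13=1, b14=0, b15=1.
p1 = XOR of data positions {3,5,7,9,11,13,15} = 1⊕0⊕1⊕1⊕0⊕1⊕1 = 1
p2 = XOR of data positions {3,6,7,10,11,14,15} = 1⊕1⊕1⊕1⊕0⊕0⊕1 = 1
p4 = XOR of data positions {5,6,7,12,13,14,15} = 0⊕1⊕1⊕1⊕1⊕0⊕1 = 1
p8 = XOR of data positions {9,10,11,12,13,14,15} = 1⊕1⊕0⊕1⊕1⊕0⊕1 = 1
Codeword b1..b15 = 111101111101101

111101111101101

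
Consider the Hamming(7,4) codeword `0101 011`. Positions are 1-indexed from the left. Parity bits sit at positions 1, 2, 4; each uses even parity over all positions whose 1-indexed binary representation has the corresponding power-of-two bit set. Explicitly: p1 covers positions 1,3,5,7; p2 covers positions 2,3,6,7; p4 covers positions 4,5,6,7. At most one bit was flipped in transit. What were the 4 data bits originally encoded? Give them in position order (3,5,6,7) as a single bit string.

0010

s1: b1⊕b3⊕b5⊕b7 = 0⊕0⊕0⊕1 = 1
s2: b2⊕b3⊕b6⊕b7 = 1⊕0⊕1⊕1 = 1
s4: b4⊕b5⊕b6⊕b7 = 1⊕0⊕1⊕1 = 1
Syndrome (s4...s1) = 111 → position 7.
Flip bit 7: corrected codeword = 0101010
Data bits at positions 3,5,6,7: 0010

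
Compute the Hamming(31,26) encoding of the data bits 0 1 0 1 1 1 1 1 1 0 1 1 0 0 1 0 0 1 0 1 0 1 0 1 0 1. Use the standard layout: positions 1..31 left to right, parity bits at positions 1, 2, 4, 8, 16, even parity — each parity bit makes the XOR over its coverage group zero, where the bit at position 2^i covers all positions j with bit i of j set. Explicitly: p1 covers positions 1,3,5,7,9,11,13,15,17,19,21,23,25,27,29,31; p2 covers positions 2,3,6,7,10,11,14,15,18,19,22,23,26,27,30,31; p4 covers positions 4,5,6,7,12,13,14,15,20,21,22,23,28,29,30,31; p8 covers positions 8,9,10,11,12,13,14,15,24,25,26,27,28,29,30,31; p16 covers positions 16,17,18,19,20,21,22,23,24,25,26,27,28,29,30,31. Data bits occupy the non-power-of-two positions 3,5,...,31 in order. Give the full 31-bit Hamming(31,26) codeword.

Place data bits at non-power-of-two positions: b3=0, b5=1, b6=0, b7=1, b9=1, b10=1, b11=1, b12=1, b13=1, b14=0, b15=1, b17=1, b18=0, b19=0, b20=1, b21=0, b22=0, b23=1, b24=0, b25=1, b26=0, b27=1, b28=0, b29=1, b30=0, b31=1.
p1 = XOR of data positions {3,5,7,9,11,13,15,17,19,21,23,25,27,29,31} = 0⊕1⊕1⊕1⊕1⊕1⊕1⊕1⊕0⊕0⊕1⊕1⊕1⊕1⊕1 = 0
p2 = XOR of data positions {3,6,7,10,11,14,15,18,19,22,23,26,27,30,31} = 0⊕0⊕1⊕1⊕1⊕0⊕1⊕0⊕0⊕0⊕1⊕0⊕1⊕0⊕1 = 1
p4 = XOR of data positions {5,6,7,12,13,14,15,20,21,22,23,28,29,30,31} = 1⊕0⊕1⊕1⊕1⊕0⊕1⊕1⊕0⊕0⊕1⊕0⊕1⊕0⊕1 = 1
p8 = XOR of data positions {9,10,11,12,13,14,15,24,25,26,27,28,29,30,31} = 1⊕1⊕1⊕1⊕1⊕0⊕1⊕0⊕1⊕0⊕1⊕0⊕1⊕0⊕1 = 0
p16 = XOR of data positions {17,18,19,20,21,22,23,24,25,26,27,28,29,30,31} = 1⊕0⊕0⊕1⊕0⊕0⊕1⊕0⊕1⊕0⊕1⊕0⊕1⊕0⊕1 = 1
Codeword b1..b31 = 0101101011111011100100101010101

0101101011111011100100101010101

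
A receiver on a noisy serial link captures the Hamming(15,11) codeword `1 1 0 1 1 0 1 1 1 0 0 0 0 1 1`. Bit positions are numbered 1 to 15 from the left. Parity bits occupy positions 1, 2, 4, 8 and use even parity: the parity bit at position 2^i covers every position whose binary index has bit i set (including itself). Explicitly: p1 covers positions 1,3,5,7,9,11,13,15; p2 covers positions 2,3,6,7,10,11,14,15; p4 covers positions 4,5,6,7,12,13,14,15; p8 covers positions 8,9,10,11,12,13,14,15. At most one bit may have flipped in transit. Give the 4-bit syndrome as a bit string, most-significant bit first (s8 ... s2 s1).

s1: b1⊕b3⊕b5⊕b7⊕b9⊕b11⊕b13⊕b15 = 1⊕0⊕1⊕1⊕1⊕0⊕0⊕1 = 1
s2: b2⊕b3⊕b6⊕b7⊕b10⊕b11⊕b14⊕b15 = 1⊕0⊕0⊕1⊕0⊕0⊕1⊕1 = 0
s4: b4⊕b5⊕b6⊕b7⊕b12⊕b13⊕b14⊕b15 = 1⊕1⊕0⊕1⊕0⊕0⊕1⊕1 = 1
s8: b8⊕b9⊕b10⊕b11⊕b12⊕b13⊕b14⊕b15 = 1⊕1⊕0⊕0⊕0⊕0⊕1⊕1 = 0
Syndrome (s8...s1) = 0101 → position 5.

0101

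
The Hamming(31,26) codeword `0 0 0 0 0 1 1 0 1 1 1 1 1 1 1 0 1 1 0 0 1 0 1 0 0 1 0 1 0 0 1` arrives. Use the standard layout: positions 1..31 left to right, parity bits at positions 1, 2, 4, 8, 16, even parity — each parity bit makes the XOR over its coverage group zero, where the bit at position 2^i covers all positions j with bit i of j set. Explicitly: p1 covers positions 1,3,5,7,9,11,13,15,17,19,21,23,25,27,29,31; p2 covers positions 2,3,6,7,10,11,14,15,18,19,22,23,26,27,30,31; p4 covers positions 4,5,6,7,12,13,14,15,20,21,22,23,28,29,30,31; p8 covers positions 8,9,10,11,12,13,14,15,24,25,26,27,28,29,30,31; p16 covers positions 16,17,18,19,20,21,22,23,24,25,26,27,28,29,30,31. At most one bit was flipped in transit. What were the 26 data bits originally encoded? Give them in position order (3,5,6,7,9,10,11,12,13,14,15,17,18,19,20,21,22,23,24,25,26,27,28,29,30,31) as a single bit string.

s1: b1⊕b3⊕b5⊕b7⊕b9⊕b11⊕b13⊕b15⊕b17⊕b19⊕b21⊕b23⊕b25⊕b27⊕b29⊕b31 = 0⊕0⊕0⊕1⊕1⊕1⊕1⊕1⊕1⊕0⊕1⊕1⊕0⊕0⊕0⊕1 = 1
s2: b2⊕b3⊕b6⊕b7⊕b10⊕b11⊕b14⊕b15⊕b18⊕b19⊕b22⊕b23⊕b26⊕b27⊕b30⊕b31 = 0⊕0⊕1⊕1⊕1⊕1⊕1⊕1⊕1⊕0⊕0⊕1⊕1⊕0⊕0⊕1 = 0
s4: b4⊕b5⊕b6⊕b7⊕b12⊕b13⊕b14⊕b15⊕b20⊕b21⊕b22⊕b23⊕b28⊕b29⊕b30⊕b31 = 0⊕0⊕1⊕1⊕1⊕1⊕1⊕1⊕0⊕1⊕0⊕1⊕1⊕0⊕0⊕1 = 0
s8: b8⊕b9⊕b10⊕b11⊕b12⊕b13⊕b14⊕b15⊕b24⊕b25⊕b26⊕b27⊕b28⊕b29⊕b30⊕b31 = 0⊕1⊕1⊕1⊕1⊕1⊕1⊕1⊕0⊕0⊕1⊕0⊕1⊕0⊕0⊕1 = 0
s16: b16⊕b17⊕b18⊕b19⊕b20⊕b21⊕b22⊕b23⊕b24⊕b25⊕b26⊕b27⊕b28⊕b29⊕b30⊕b31 = 0⊕1⊕1⊕0⊕0⊕1⊕0⊕1⊕0⊕0⊕1⊕0⊕1⊕0⊕0⊕1 = 1
Syndrome (s16...s1) = 10001 → position 17.
Flip bit 17: corrected codeword = 0000011011111110010010100101001
Data bits at positions 3,5,6,7,9,10,11,12,13,14,15,17,18,19,20,21,22,23,24,25,26,27,28,29,30,31: 00111111111010010100101001

00111111111010010100101001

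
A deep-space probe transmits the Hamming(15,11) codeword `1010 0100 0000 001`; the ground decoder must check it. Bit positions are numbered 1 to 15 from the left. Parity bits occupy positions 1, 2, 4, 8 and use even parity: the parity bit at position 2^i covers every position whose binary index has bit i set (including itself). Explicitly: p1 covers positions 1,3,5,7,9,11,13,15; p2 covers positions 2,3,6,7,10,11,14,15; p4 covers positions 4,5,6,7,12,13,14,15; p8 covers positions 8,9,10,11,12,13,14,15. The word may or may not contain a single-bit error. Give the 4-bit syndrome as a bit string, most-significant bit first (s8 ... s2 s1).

s1: b1⊕b3⊕b5⊕b7⊕b9⊕b11⊕b13⊕b15 = 1⊕1⊕0⊕0⊕0⊕0⊕0⊕1 = 1
s2: b2⊕b3⊕b6⊕b7⊕b10⊕b11⊕b14⊕b15 = 0⊕1⊕1⊕0⊕0⊕0⊕0⊕1 = 1
s4: b4⊕b5⊕b6⊕b7⊕b12⊕b13⊕b14⊕b15 = 0⊕0⊕1⊕0⊕0⊕0⊕0⊕1 = 0
s8: b8⊕b9⊕b10⊕b11⊕b12⊕b13⊕b14⊕b15 = 0⊕0⊕0⊕0⊕0⊕0⊕0⊕1 = 1
Syndrome (s8...s1) = 1011 → position 11.

1011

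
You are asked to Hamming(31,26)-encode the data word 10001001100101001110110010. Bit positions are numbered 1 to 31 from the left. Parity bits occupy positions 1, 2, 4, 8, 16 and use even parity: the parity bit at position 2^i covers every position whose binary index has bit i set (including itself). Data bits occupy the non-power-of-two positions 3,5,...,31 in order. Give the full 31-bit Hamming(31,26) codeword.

1111000110011000101001110110010

Place data bits at non-power-of-two positions: b3=1, b5=0, b6=0, b7=0, b9=1, b10=0, b11=0, b12=1, b13=1, b14=0, b15=0, b17=1, b18=0, b19=1, b20=0, b21=0, b22=1, b23=1, b24=1, b25=0, b26=1, b27=1, b28=0, b29=0, b30=1, b31=0.
p1 = XOR of data positions {3,5,7,9,11,13,15,17,19,21,23,25,27,29,31} = 1⊕0⊕0⊕1⊕0⊕1⊕0⊕1⊕1⊕0⊕1⊕0⊕1⊕0⊕0 = 1
p2 = XOR of data positions {3,6,7,10,11,14,15,18,19,22,23,26,27,30,31} = 1⊕0⊕0⊕0⊕0⊕0⊕0⊕0⊕1⊕1⊕1⊕1⊕1⊕1⊕0 = 1
p4 = XOR of data positions {5,6,7,12,13,14,15,20,21,22,23,28,29,30,31} = 0⊕0⊕0⊕1⊕1⊕0⊕0⊕0⊕0⊕1⊕1⊕0⊕0⊕1⊕0 = 1
p8 = XOR of data positions {9,10,11,12,13,14,15,24,25,26,27,28,29,30,31} = 1⊕0⊕0⊕1⊕1⊕0⊕0⊕1⊕0⊕1⊕1⊕0⊕0⊕1⊕0 = 1
p16 = XOR of data positions {17,18,19,20,21,22,23,24,25,26,27,28,29,30,31} = 1⊕0⊕1⊕0⊕0⊕1⊕1⊕1⊕0⊕1⊕1⊕0⊕0⊕1⊕0 = 0
Codeword b1..b31 = 1111000110011000101001110110010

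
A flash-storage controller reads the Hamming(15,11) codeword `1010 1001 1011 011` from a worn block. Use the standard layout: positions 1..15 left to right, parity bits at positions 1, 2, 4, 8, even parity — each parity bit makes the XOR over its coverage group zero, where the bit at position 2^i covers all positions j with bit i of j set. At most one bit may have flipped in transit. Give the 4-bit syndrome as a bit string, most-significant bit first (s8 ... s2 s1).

0000

s1: b1⊕b3⊕b5⊕b7⊕b9⊕b11⊕b13⊕b15 = 1⊕1⊕1⊕0⊕1⊕1⊕0⊕1 = 0
s2: b2⊕b3⊕b6⊕b7⊕b10⊕b11⊕b14⊕b15 = 0⊕1⊕0⊕0⊕0⊕1⊕1⊕1 = 0
s4: b4⊕b5⊕b6⊕b7⊕b12⊕b13⊕b14⊕b15 = 0⊕1⊕0⊕0⊕1⊕0⊕1⊕1 = 0
s8: b8⊕b9⊕b10⊕b11⊕b12⊕b13⊕b14⊕b15 = 1⊕1⊕0⊕1⊕1⊕0⊕1⊕1 = 0
Syndrome (s8...s1) = 0000 → position 0 (no error).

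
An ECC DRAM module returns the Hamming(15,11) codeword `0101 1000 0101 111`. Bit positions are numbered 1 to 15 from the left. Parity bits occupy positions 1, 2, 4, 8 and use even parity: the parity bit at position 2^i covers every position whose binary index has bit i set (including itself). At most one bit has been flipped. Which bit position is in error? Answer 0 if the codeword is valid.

s1: b1⊕b3⊕b5⊕b7⊕b9⊕b11⊕b13⊕b15 = 0⊕0⊕1⊕0⊕0⊕0⊕1⊕1 = 1
s2: b2⊕b3⊕b6⊕b7⊕b10⊕b11⊕b14⊕b15 = 1⊕0⊕0⊕0⊕1⊕0⊕1⊕1 = 0
s4: b4⊕b5⊕b6⊕b7⊕b12⊕b13⊕b14⊕b15 = 1⊕1⊕0⊕0⊕1⊕1⊕1⊕1 = 0
s8: b8⊕b9⊕b10⊕b11⊕b12⊕b13⊕b14⊕b15 = 0⊕0⊕1⊕0⊕1⊕1⊕1⊕1 = 1
Syndrome (s8...s1) = 1001 → position 9.

9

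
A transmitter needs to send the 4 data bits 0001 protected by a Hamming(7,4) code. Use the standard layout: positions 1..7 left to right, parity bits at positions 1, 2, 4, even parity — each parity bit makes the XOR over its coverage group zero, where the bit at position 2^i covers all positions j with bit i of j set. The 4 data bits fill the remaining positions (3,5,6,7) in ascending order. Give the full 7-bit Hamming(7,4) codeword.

1101001

Place data bits at non-power-of-two positions: b3=0, b5=0, b6=0, b7=1.
p1 = XOR of data positions {3,5,7} = 0⊕0⊕1 = 1
p2 = XOR of data positions {3,6,7} = 0⊕0⊕1 = 1
p4 = XOR of data positions {5,6,7} = 0⊕0⊕1 = 1
Codeword b1..b7 = 1101001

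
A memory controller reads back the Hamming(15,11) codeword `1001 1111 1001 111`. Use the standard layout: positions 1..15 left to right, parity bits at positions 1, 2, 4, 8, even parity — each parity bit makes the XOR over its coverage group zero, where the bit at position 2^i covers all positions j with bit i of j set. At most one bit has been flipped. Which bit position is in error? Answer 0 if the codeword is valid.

s1: b1⊕b3⊕b5⊕b7⊕b9⊕b11⊕b13⊕b15 = 1⊕0⊕1⊕1⊕1⊕0⊕1⊕1 = 0
s2: b2⊕b3⊕b6⊕b7⊕b10⊕b11⊕b14⊕b15 = 0⊕0⊕1⊕1⊕0⊕0⊕1⊕1 = 0
s4: b4⊕b5⊕b6⊕b7⊕b12⊕b13⊕b14⊕b15 = 1⊕1⊕1⊕1⊕1⊕1⊕1⊕1 = 0
s8: b8⊕b9⊕b10⊕b11⊕b12⊕b13⊕b14⊕b15 = 1⊕1⊕0⊕0⊕1⊕1⊕1⊕1 = 0
Syndrome (s8...s1) = 0000 → position 0 (no error).

0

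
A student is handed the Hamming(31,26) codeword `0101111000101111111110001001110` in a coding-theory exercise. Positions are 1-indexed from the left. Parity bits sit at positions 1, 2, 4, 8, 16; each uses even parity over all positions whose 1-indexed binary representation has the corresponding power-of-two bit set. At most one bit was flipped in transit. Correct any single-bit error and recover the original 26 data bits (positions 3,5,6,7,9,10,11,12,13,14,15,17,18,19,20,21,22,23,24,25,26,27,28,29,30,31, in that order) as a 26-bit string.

01110010111111110001001110

s1: b1⊕b3⊕b5⊕b7⊕b9⊕b11⊕b13⊕b15⊕b17⊕b19⊕b21⊕b23⊕b25⊕b27⊕b29⊕b31 = 0⊕0⊕1⊕1⊕0⊕1⊕1⊕1⊕1⊕1⊕1⊕0⊕1⊕0⊕1⊕0 = 0
s2: b2⊕b3⊕b6⊕b7⊕b10⊕b11⊕b14⊕b15⊕b18⊕b19⊕b22⊕b23⊕b26⊕b27⊕b30⊕b31 = 1⊕0⊕1⊕1⊕0⊕1⊕1⊕1⊕1⊕1⊕0⊕0⊕0⊕0⊕1⊕0 = 1
s4: b4⊕b5⊕b6⊕b7⊕b12⊕b13⊕b14⊕b15⊕b20⊕b21⊕b22⊕b23⊕b28⊕b29⊕b30⊕b31 = 1⊕1⊕1⊕1⊕0⊕1⊕1⊕1⊕1⊕1⊕0⊕0⊕1⊕1⊕1⊕0 = 0
s8: b8⊕b9⊕b10⊕b11⊕b12⊕b13⊕b14⊕b15⊕b24⊕b25⊕b26⊕b27⊕b28⊕b29⊕b30⊕b31 = 0⊕0⊕0⊕1⊕0⊕1⊕1⊕1⊕0⊕1⊕0⊕0⊕1⊕1⊕1⊕0 = 0
s16: b16⊕b17⊕b18⊕b19⊕b20⊕b21⊕b22⊕b23⊕b24⊕b25⊕b26⊕b27⊕b28⊕b29⊕b30⊕b31 = 1⊕1⊕1⊕1⊕1⊕1⊕0⊕0⊕0⊕1⊕0⊕0⊕1⊕1⊕1⊕0 = 0
Syndrome (s16...s1) = 00010 → position 2.
Flip bit 2: corrected codeword = 0001111000101111111110001001110
Data bits at positions 3,5,6,7,9,10,11,12,13,14,15,17,18,19,20,21,22,23,24,25,26,27,28,29,30,31: 01110010111111110001001110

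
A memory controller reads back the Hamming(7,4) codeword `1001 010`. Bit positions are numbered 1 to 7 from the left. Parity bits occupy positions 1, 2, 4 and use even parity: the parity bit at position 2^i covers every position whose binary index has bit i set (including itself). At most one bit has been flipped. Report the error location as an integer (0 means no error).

3

s1: b1⊕b3⊕b5⊕b7 = 1⊕0⊕0⊕0 = 1
s2: b2⊕b3⊕b6⊕b7 = 0⊕0⊕1⊕0 = 1
s4: b4⊕b5⊕b6⊕b7 = 1⊕0⊕1⊕0 = 0
Syndrome (s4...s1) = 011 → position 3.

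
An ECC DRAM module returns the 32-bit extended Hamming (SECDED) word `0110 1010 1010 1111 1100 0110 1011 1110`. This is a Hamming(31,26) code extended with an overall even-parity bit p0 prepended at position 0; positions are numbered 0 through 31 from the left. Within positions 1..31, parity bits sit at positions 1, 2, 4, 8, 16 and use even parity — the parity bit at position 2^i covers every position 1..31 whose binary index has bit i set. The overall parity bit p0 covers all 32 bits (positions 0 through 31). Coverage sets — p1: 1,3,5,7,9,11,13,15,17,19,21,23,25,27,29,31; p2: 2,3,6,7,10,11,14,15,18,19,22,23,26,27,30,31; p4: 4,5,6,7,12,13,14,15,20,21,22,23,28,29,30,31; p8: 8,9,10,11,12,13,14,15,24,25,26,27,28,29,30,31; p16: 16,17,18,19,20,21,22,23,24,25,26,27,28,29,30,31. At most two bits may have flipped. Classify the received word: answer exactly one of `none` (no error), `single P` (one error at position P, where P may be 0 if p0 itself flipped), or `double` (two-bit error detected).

s1: b1⊕b3⊕b5⊕b7⊕b9⊕b11⊕b13⊕b15⊕b17⊕b19⊕b21⊕b23⊕b25⊕b27⊕b29⊕b31 = 1⊕0⊕0⊕0⊕0⊕0⊕1⊕1⊕1⊕0⊕1⊕0⊕0⊕1⊕1⊕0 = 1
s2: b2⊕b3⊕b6⊕b7⊕b10⊕b11⊕b14⊕b15⊕b18⊕b19⊕b22⊕b23⊕b26⊕b27⊕b30⊕b31 = 1⊕0⊕1⊕0⊕1⊕0⊕1⊕1⊕0⊕0⊕1⊕0⊕1⊕1⊕1⊕0 = 1
s4: b4⊕b5⊕b6⊕b7⊕b12⊕b13⊕b14⊕b15⊕b20⊕b21⊕b22⊕b23⊕b28⊕b29⊕b30⊕b31 = 1⊕0⊕1⊕0⊕1⊕1⊕1⊕1⊕0⊕1⊕1⊕0⊕1⊕1⊕1⊕0 = 1
s8: b8⊕b9⊕b10⊕b11⊕b12⊕b13⊕b14⊕b15⊕b24⊕b25⊕b26⊕b27⊕b28⊕b29⊕b30⊕b31 = 1⊕0⊕1⊕0⊕1⊕1⊕1⊕1⊕1⊕0⊕1⊕1⊕1⊕1⊕1⊕0 = 0
s16: b16⊕b17⊕b18⊕b19⊕b20⊕b21⊕b22⊕b23⊕b24⊕b25⊕b26⊕b27⊕b28⊕b29⊕b30⊕b31 = 1⊕1⊕0⊕0⊕0⊕1⊕1⊕0⊕1⊕0⊕1⊕1⊕1⊕1⊕1⊕0 = 0
Syndrome (s16...s1) = 00111 → position 7.
Overall parity (XOR of all 32 bits, including p0): 0⊕1⊕1⊕0⊕1⊕0⊕1⊕0⊕1⊕0⊕1⊕0⊕1⊕1⊕1⊕1⊕1⊕1⊕0⊕0⊕0⊕1⊕1⊕0⊕1⊕0⊕1⊕1⊕1⊕1⊕1⊕0 = 0
Overall=0, syndrome position=7 → double-bit error detected (uncorrectable).

double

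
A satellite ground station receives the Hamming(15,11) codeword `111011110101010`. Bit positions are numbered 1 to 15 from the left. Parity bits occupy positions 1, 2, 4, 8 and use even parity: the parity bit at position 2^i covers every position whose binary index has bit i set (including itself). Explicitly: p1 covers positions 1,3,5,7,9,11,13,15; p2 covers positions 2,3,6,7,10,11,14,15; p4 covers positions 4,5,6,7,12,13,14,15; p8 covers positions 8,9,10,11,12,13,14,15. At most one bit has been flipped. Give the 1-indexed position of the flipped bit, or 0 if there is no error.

4

s1: b1⊕b3⊕b5⊕b7⊕b9⊕b11⊕b13⊕b15 = 1⊕1⊕1⊕1⊕0⊕0⊕0⊕0 = 0
s2: b2⊕b3⊕b6⊕b7⊕b10⊕b11⊕b14⊕b15 = 1⊕1⊕1⊕1⊕1⊕0⊕1⊕0 = 0
s4: b4⊕b5⊕b6⊕b7⊕b12⊕b13⊕b14⊕b15 = 0⊕1⊕1⊕1⊕1⊕0⊕1⊕0 = 1
s8: b8⊕b9⊕b10⊕b11⊕b12⊕b13⊕b14⊕b15 = 1⊕0⊕1⊕0⊕1⊕0⊕1⊕0 = 0
Syndrome (s8...s1) = 0100 → position 4.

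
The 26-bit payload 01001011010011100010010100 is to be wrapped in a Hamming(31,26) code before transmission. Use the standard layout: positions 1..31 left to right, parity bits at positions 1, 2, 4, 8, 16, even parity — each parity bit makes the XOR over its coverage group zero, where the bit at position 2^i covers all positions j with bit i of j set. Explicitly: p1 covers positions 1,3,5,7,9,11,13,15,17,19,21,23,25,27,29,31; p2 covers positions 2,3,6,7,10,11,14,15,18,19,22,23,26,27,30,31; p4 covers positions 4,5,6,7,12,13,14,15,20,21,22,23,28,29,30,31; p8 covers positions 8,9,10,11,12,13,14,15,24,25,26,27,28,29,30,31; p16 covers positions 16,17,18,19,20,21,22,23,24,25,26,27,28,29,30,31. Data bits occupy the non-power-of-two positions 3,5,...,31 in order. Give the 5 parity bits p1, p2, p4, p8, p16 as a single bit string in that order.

Place data bits at non-power-of-two positions: b3=0, b5=1, b6=0, b7=0, b9=1, b10=0, b11=1, b12=1, b13=0, b14=1, b15=0, b17=0, b18=1, b19=1, b20=1, b21=0, b22=0, b23=0, b24=1, b25=0, b26=0, b27=1, b28=0, b29=1, b30=0, b31=0.
p1 = XOR of data positions {3,5,7,9,11,13,15,17,19,21,23,25,27,29,31} = 0⊕1⊕0⊕1⊕1⊕0⊕0⊕0⊕1⊕0⊕0⊕0⊕1⊕1⊕0 = 0
p2 = XOR of data positions {3,6,7,10,11,14,15,18,19,22,23,26,27,30,31} = 0⊕0⊕0⊕0⊕1⊕1⊕0⊕1⊕1⊕0⊕0⊕0⊕1⊕0⊕0 = 1
p4 = XOR of data positions {5,6,7,12,13,14,15,20,21,22,23,28,29,30,31} = 1⊕0⊕0⊕1⊕0⊕1⊕0⊕1⊕0⊕0⊕0⊕0⊕1⊕0⊕0 = 1
p8 = XOR of data positions {9,10,11,12,13,14,15,24,25,26,27,28,29,30,31} = 1⊕0⊕1⊕1⊕0⊕1⊕0⊕1⊕0⊕0⊕1⊕0⊕1⊕0⊕0 = 1
p16 = XOR of data positions {17,18,19,20,21,22,23,24,25,26,27,28,29,30,31} = 0⊕1⊕1⊕1⊕0⊕0⊕0⊕1⊕0⊕0⊕1⊕0⊕1⊕0⊕0 = 0
Parity bits p1,p2,p4,p8,p16 = 01110

01110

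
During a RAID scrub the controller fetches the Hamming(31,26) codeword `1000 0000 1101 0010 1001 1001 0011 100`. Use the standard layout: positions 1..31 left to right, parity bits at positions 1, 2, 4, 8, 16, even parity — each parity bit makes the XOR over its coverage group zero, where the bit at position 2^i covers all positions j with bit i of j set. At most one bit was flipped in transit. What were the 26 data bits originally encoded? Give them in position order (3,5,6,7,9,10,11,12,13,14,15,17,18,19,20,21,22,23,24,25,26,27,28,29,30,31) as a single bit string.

s1: b1⊕b3⊕b5⊕b7⊕b9⊕b11⊕b13⊕b15⊕b17⊕b19⊕b21⊕b23⊕b25⊕b27⊕b29⊕b31 = 1⊕0⊕0⊕0⊕1⊕0⊕0⊕1⊕1⊕0⊕1⊕0⊕0⊕1⊕1⊕0 = 1
s2: b2⊕b3⊕b6⊕b7⊕b10⊕b11⊕b14⊕b15⊕b18⊕b19⊕b22⊕b23⊕b26⊕b27⊕b30⊕b31 = 0⊕0⊕0⊕0⊕1⊕0⊕0⊕1⊕0⊕0⊕0⊕0⊕0⊕1⊕0⊕0 = 1
s4: b4⊕b5⊕b6⊕b7⊕b12⊕b13⊕b14⊕b15⊕b20⊕b21⊕b22⊕b23⊕b28⊕b29⊕b30⊕b31 = 0⊕0⊕0⊕0⊕1⊕0⊕0⊕1⊕1⊕1⊕0⊕0⊕1⊕1⊕0⊕0 = 0
s8: b8⊕b9⊕b10⊕b11⊕b12⊕b13⊕b14⊕b15⊕b24⊕b25⊕b26⊕b27⊕b28⊕b29⊕b30⊕b31 = 0⊕1⊕1⊕0⊕1⊕0⊕0⊕1⊕1⊕0⊕0⊕1⊕1⊕1⊕0⊕0 = 0
s16: b16⊕b17⊕b18⊕b19⊕b20⊕b21⊕b22⊕b23⊕b24⊕b25⊕b26⊕b27⊕b28⊕b29⊕b30⊕b31 = 0⊕1⊕0⊕0⊕1⊕1⊕0⊕0⊕1⊕0⊕0⊕1⊕1⊕1⊕0⊕0 = 1
Syndrome (s16...s1) = 10011 → position 19.
Flip bit 19: corrected codeword = 1000000011010010101110010011100
Data bits at positions 3,5,6,7,9,10,11,12,13,14,15,17,18,19,20,21,22,23,24,25,26,27,28,29,30,31: 00001101001101110010011100

00001101001101110010011100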